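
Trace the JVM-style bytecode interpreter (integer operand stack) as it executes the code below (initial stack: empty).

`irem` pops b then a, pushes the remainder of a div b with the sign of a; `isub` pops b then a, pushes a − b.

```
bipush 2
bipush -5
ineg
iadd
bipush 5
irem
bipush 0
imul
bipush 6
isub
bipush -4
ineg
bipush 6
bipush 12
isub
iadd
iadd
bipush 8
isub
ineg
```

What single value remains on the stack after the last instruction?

bipush 2  -> [2]
bipush -5 -> [2, -5]
ineg      -> [2, 5]
iadd      -> [7]
bipush 5  -> [7, 5]
irem      -> [2]
bipush 0  -> [2, 0]
imul      -> [0]
bipush 6  -> [0, 6]
isub      -> [-6]
bipush -4 -> [-6, -4]
ineg      -> [-6, 4]
bipush 6  -> [-6, 4, 6]
bipush 12 -> [-6, 4, 6, 12]
isub      -> [-6, 4, -6]
iadd      -> [-6, -2]
iadd      -> [-8]
bipush 8  -> [-8, 8]
isub      -> [-16]
ineg      -> [16]

16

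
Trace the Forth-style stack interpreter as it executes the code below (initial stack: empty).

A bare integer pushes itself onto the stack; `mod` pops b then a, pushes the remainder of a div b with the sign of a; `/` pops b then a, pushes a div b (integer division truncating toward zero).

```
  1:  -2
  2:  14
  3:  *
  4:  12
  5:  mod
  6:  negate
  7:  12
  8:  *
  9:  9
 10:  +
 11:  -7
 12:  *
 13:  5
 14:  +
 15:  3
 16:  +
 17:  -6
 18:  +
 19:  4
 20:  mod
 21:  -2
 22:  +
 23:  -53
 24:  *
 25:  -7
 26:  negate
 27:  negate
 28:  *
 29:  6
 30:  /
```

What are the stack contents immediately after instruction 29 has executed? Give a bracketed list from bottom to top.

-2      -2
14      -2 14
*       -28
12      -28 12
mod     -4
negate  4
12      4 12
*       48
9       48 9
+       57
-7      57 -7
*       -399
5       -399 5
+       -394
3       -394 3
+       -391
-6      -391 -6
+       -397
4       -397 4
mod     -1
-2      -1 -2
+       -3
-53     -3 -53
*       159
-7      159 -7
negate  159 7
negate  159 -7
*       -1113
6       -1113 6

[-1113, 6]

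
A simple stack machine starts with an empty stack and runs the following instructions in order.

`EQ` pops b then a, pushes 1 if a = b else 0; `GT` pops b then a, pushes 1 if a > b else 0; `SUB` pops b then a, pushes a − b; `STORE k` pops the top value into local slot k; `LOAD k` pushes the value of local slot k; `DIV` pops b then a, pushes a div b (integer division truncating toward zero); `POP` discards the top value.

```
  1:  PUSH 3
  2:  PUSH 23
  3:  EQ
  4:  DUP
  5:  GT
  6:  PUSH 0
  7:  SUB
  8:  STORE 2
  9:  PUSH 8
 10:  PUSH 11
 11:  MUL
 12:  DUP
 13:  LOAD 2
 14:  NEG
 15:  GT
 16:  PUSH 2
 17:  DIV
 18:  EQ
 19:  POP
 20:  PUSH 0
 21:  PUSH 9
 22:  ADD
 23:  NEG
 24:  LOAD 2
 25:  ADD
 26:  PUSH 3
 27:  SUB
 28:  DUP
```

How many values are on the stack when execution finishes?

PUSH 3   3
PUSH 23  3 23
EQ       0
DUP      0 0
GT       0
PUSH 0   0 0
SUB      0
STORE 2  (empty)
PUSH 8   8
PUSH 11  8 11
MUL      88
DUP      88 88
LOAD 2   88 88 0
NEG      88 88 0
GT       88 1
PUSH 2   88 1 2
DIV      88 0
EQ       0
POP      (empty)
PUSH 0   0
PUSH 9   0 9
ADD      9
NEG      -9
LOAD 2   -9 0
ADD      -9
PUSH 3   -9 3
SUB      -12
DUP      -12 -12

2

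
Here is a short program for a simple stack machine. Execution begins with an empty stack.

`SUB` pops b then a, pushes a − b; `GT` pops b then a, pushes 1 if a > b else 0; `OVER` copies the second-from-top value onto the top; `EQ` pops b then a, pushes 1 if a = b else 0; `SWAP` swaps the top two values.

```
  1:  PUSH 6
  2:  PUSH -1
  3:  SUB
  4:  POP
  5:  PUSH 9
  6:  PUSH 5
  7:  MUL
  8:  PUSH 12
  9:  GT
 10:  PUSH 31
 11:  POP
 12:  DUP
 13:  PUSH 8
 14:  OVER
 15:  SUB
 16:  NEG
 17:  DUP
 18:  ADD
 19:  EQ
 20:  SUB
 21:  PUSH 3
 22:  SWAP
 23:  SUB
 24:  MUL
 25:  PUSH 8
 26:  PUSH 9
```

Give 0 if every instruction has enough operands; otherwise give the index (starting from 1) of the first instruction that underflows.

24

PUSH 6  -> 6
PUSH -1 -> 6 -1
SUB     -> 7
POP     -> (empty)
PUSH 9  -> 9
PUSH 5  -> 9 5
MUL     -> 45
PUSH 12 -> 45 12
GT      -> 1
PUSH 31 -> 1 31
POP     -> 1
DUP     -> 1 1
PUSH 8  -> 1 1 8
OVER    -> 1 1 8 1
SUB     -> 1 1 7
NEG     -> 1 1 -7
DUP     -> 1 1 -7 -7
ADD     -> 1 1 -14
EQ      -> 1 0
SUB     -> 1
PUSH 3  -> 1 3
SWAP    -> 3 1
SUB     -> 2
MUL  — needs 2 operands, stack has 1 → underflow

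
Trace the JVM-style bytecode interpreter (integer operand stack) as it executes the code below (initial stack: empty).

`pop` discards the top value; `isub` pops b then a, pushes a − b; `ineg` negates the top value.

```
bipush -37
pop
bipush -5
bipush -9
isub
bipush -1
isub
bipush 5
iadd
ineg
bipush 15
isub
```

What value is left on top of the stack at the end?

bipush -37 : -37
pop        : (empty)
bipush -5  : -5
bipush -9  : -5 -9
isub       : 4
bipush -1  : 4 -1
isub       : 5
bipush 5   : 5 5
iadd       : 10
ineg       : -10
bipush 15  : -10 15
isub       : -25

-25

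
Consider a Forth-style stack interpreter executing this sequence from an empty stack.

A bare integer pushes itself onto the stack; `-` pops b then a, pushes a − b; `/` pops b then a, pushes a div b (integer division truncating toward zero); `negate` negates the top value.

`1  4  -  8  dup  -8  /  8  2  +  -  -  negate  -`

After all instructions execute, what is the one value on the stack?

1       1
4       1 4
-       -3
8       -3 8
dup     -3 8 8
-8      -3 8 8 -8
/       -3 8 -1
8       -3 8 -1 8
2       -3 8 -1 8 2
+       -3 8 -1 10
-       -3 8 -11
-       -3 19
negate  -3 -19
-       16

16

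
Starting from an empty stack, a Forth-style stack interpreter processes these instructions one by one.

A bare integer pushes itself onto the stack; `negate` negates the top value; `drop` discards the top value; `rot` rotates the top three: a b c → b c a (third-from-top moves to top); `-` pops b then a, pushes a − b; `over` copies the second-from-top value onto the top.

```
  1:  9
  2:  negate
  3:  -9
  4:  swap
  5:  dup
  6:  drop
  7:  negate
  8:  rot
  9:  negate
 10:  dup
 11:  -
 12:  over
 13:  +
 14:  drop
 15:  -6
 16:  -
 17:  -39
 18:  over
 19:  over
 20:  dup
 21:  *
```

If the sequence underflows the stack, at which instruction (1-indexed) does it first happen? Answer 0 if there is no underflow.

8

9      : 9
negate : -9
-9     : -9 -9
swap   : -9 -9
dup    : -9 -9 -9
drop   : -9 -9
negate : -9 9
rot  — needs 3 operands, stack has 2 → underflow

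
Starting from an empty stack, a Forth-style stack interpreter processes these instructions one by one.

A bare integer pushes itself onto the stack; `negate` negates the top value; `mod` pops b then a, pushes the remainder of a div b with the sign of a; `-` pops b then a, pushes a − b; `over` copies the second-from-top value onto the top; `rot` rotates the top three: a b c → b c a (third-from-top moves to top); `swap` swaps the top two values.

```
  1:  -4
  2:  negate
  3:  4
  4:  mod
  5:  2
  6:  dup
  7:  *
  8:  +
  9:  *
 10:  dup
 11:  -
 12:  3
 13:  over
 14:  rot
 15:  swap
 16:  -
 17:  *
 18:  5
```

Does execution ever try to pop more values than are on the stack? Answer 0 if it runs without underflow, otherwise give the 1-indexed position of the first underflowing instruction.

-4     -> -4
negate -> 4
4      -> 4 4
mod    -> 0
2      -> 0 2
dup    -> 0 2 2
*      -> 0 4
+      -> 4
*  — needs 2 operands, stack has 1 → underflow

9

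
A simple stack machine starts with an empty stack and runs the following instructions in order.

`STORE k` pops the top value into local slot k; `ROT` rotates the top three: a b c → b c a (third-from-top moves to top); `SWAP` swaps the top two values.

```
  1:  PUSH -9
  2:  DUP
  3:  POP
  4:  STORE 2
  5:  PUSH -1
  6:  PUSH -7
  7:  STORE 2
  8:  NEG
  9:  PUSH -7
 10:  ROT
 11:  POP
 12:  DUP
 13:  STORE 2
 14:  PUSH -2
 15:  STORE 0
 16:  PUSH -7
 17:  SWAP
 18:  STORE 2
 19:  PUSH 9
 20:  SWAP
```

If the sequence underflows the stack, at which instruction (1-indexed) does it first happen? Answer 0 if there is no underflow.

10

PUSH -9 -> [-9]
DUP     -> [-9, -9]
POP     -> [-9]
STORE 2 -> []
PUSH -1 -> [-1]
PUSH -7 -> [-1, -7]
STORE 2 -> [-1]
NEG     -> [1]
PUSH -7 -> [1, -7]
ROT  — needs 3 operands, stack has 2 → underflow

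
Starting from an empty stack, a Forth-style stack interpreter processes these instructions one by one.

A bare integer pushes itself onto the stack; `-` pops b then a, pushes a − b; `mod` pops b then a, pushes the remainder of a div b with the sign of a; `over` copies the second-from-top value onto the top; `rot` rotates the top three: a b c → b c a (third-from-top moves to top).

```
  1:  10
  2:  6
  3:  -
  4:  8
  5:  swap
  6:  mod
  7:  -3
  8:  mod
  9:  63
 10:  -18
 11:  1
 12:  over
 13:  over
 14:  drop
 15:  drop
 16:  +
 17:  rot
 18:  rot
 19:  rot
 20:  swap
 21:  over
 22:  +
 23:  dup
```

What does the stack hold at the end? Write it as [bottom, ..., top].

10    [10]
6     [10, 6]
-     [4]
8     [4, 8]
swap  [8, 4]
mod   [0]
-3    [0, -3]
mod   [0]
63    [0, 63]
-18   [0, 63, -18]
1     [0, 63, -18, 1]
over  [0, 63, -18, 1, -18]
over  [0, 63, -18, 1, -18, 1]
drop  [0, 63, -18, 1, -18]
drop  [0, 63, -18, 1]
+     [0, 63, -17]
rot   [63, -17, 0]
rot   [-17, 0, 63]
rot   [0, 63, -17]
swap  [0, -17, 63]
over  [0, -17, 63, -17]
+     [0, -17, 46]
dup   [0, -17, 46, 46]

[0, -17, 46, 46]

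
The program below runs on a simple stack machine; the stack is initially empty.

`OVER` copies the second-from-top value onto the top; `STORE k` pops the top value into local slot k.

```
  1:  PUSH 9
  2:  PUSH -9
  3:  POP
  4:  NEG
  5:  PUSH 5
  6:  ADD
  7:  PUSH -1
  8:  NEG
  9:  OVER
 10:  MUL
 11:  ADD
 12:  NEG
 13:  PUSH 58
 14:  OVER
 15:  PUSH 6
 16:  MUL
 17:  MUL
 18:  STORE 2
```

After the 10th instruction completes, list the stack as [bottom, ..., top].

[-4, -4]

PUSH 9  → 9
PUSH -9 → 9 -9
POP     → 9
NEG     → -9
PUSH 5  → -9 5
ADD     → -4
PUSH -1 → -4 -1
NEG     → -4 1
OVER    → -4 1 -4
MUL     → -4 -4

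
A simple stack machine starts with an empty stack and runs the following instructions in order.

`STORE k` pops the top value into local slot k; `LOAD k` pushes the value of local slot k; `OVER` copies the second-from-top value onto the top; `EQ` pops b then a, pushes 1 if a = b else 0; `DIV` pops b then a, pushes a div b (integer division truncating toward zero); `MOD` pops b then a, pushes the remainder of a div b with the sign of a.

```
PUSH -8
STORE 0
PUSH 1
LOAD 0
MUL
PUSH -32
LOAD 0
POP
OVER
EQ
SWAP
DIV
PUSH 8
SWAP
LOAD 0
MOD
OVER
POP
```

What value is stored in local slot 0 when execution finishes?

-8

PUSH -8   -8
STORE 0   (empty)
PUSH 1    1
LOAD 0    1 -8
MUL       -8
PUSH -32  -8 -32
LOAD 0    -8 -32 -8
POP       -8 -32
OVER      -8 -32 -8
EQ        -8 0
SWAP      0 -8
DIV       0
PUSH 8    0 8
SWAP      8 0
LOAD 0    8 0 -8
MOD       8 0
OVER      8 0 8
POP       8 0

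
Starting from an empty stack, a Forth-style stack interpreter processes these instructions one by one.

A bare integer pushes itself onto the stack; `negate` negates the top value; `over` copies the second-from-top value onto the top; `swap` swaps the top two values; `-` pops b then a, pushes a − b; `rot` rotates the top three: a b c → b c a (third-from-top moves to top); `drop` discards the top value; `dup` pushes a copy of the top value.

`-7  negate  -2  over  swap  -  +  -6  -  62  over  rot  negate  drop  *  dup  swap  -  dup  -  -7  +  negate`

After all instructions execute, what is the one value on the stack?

7

-7      -7
negate  7
-2      7 -2
over    7 -2 7
swap    7 7 -2
-       7 9
+       16
-6      16 -6
-       22
62      22 62
over    22 62 22
rot     62 22 22
negate  62 22 -22
drop    62 22
*       1364
dup     1364 1364
swap    1364 1364
-       0
dup     0 0
-       0
-7      0 -7
+       -7
negate  7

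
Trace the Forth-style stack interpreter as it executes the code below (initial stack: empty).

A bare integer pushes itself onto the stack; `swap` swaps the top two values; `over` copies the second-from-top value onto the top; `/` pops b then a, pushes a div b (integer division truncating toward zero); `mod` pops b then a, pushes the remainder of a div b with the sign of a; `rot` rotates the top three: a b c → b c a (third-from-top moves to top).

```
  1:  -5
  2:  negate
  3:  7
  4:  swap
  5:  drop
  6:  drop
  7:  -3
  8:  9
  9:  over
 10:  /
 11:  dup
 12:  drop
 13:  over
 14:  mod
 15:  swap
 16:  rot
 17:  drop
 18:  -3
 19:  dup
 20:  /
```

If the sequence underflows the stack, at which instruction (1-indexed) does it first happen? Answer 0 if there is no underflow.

-5     -> -5
negate -> 5
7      -> 5 7
swap   -> 7 5
drop   -> 7
drop   -> (empty)
-3     -> -3
9      -> -3 9
over   -> -3 9 -3
/      -> -3 -3
dup    -> -3 -3 -3
drop   -> -3 -3
over   -> -3 -3 -3
mod    -> -3 0
swap   -> 0 -3
rot  — needs 3 operands, stack has 2 → underflow

16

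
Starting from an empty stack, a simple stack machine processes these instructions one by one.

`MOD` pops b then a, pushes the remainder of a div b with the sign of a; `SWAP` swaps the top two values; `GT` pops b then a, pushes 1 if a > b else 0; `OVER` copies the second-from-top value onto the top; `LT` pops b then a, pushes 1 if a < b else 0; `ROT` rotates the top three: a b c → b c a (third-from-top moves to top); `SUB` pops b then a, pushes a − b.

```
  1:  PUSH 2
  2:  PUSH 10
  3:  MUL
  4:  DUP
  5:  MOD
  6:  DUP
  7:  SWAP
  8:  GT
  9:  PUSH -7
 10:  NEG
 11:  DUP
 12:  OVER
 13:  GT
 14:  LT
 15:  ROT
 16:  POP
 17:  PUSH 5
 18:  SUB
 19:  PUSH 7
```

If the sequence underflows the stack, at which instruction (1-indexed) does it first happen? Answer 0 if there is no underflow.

15

PUSH 2  : 2
PUSH 10 : 2 10
MUL     : 20
DUP     : 20 20
MOD     : 0
DUP     : 0 0
SWAP    : 0 0
GT      : 0
PUSH -7 : 0 -7
NEG     : 0 7
DUP     : 0 7 7
OVER    : 0 7 7 7
GT      : 0 7 0
LT      : 0 0
ROT  — needs 3 operands, stack has 2 → underflow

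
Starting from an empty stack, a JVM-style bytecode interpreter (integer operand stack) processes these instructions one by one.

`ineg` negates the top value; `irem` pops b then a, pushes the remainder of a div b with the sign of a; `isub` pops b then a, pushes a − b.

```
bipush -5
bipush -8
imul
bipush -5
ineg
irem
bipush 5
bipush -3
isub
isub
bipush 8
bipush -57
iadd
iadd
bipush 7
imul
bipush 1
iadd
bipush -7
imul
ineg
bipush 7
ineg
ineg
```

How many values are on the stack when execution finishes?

2

bipush -5  : [-5]
bipush -8  : [-5, -8]
imul       : [40]
bipush -5  : [40, -5]
ineg       : [40, 5]
irem       : [0]
bipush 5   : [0, 5]
bipush -3  : [0, 5, -3]
isub       : [0, 8]
isub       : [-8]
bipush 8   : [-8, 8]
bipush -57 : [-8, 8, -57]
iadd       : [-8, -49]
iadd       : [-57]
bipush 7   : [-57, 7]
imul       : [-399]
bipush 1   : [-399, 1]
iadd       : [-398]
bipush -7  : [-398, -7]
imul       : [2786]
ineg       : [-2786]
bipush 7   : [-2786, 7]
ineg       : [-2786, -7]
ineg       : [-2786, 7]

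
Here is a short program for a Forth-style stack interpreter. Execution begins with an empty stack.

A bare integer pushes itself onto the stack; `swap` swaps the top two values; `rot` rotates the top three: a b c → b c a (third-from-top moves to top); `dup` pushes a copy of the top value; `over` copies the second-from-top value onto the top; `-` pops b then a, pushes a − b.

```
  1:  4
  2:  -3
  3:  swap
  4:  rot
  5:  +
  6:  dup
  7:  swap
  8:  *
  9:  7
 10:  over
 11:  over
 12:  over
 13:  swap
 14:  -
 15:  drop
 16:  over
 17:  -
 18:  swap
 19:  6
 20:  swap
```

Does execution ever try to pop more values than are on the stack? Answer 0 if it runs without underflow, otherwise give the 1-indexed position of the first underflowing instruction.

4    → [4]
-3   → [4, -3]
swap → [-3, 4]
rot  — needs 3 operands, stack has 2 → underflow

4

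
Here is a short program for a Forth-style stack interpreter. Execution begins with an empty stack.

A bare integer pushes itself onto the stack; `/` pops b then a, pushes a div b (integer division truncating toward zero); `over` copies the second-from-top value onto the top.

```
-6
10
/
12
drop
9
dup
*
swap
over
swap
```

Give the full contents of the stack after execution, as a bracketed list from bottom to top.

-6   → -6
10   → -6 10
/    → 0
12   → 0 12
drop → 0
9    → 0 9
dup  → 0 9 9
*    → 0 81
swap → 81 0
over → 81 0 81
swap → 81 81 0

[81, 81, 0]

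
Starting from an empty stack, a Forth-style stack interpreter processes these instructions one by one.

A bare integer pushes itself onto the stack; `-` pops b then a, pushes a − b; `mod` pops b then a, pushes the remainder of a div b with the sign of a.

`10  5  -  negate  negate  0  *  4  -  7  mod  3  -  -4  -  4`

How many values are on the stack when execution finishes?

2

10     → 10
5      → 10 5
-      → 5
negate → -5
negate → 5
0      → 5 0
*      → 0
4      → 0 4
-      → -4
7      → -4 7
mod    → -4
3      → -4 3
-      → -7
-4     → -7 -4
-      → -3
4      → -3 4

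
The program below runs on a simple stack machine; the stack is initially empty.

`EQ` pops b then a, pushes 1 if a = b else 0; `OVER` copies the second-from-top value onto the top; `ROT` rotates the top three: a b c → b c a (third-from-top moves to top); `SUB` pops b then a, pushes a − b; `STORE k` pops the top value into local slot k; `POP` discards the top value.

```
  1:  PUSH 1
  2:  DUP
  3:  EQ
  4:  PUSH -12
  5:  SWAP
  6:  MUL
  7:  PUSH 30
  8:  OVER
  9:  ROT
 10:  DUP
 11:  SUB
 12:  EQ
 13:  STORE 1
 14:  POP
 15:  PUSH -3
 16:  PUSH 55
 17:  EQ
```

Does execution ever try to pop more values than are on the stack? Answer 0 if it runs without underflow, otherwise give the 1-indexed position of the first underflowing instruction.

PUSH 1   -> 1
DUP      -> 1 1
EQ       -> 1
PUSH -12 -> 1 -12
SWAP     -> -12 1
MUL      -> -12
PUSH 30  -> -12 30
OVER     -> -12 30 -12
ROT      -> 30 -12 -12
DUP      -> 30 -12 -12 -12
SUB      -> 30 -12 0
EQ       -> 30 0
STORE 1  -> 30
POP      -> (empty)
PUSH -3  -> -3
PUSH 55  -> -3 55
EQ       -> 0

0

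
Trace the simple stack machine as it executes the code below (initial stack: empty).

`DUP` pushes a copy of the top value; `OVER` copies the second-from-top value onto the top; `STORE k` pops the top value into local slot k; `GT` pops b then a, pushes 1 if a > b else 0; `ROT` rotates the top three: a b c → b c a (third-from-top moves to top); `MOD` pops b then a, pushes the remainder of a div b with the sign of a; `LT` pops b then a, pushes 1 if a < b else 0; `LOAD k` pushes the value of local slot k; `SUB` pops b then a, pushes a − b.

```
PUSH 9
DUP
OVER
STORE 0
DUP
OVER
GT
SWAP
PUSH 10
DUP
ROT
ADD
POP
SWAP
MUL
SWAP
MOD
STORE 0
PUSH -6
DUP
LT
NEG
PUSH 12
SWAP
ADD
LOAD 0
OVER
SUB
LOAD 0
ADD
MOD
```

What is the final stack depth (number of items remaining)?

1

PUSH 9  → 9
DUP     → 9 9
OVER    → 9 9 9
STORE 0 → 9 9
DUP     → 9 9 9
OVER    → 9 9 9 9
GT      → 9 9 0
SWAP    → 9 0 9
PUSH 10 → 9 0 9 10
DUP     → 9 0 9 10 10
ROT     → 9 0 10 10 9
ADD     → 9 0 10 19
POP     → 9 0 10
SWAP    → 9 10 0
MUL     → 9 0
SWAP    → 0 9
MOD     → 0
STORE 0 → (empty)
PUSH -6 → -6
DUP     → -6 -6
LT      → 0
NEG     → 0
PUSH 12 → 0 12
SWAP    → 12 0
ADD     → 12
LOAD 0  → 12 0
OVER    → 12 0 12
SUB     → 12 -12
LOAD 0  → 12 -12 0
ADD     → 12 -12
MOD     → 0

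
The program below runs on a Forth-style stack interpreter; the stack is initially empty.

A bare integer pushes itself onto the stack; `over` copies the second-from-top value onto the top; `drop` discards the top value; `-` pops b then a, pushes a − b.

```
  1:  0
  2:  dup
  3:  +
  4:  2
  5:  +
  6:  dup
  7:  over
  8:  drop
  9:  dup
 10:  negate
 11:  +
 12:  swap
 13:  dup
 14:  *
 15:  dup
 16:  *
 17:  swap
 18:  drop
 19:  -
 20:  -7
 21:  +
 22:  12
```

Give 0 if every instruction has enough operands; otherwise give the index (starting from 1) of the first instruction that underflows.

19

0      → [0]
dup    → [0, 0]
+      → [0]
2      → [0, 2]
+      → [2]
dup    → [2, 2]
over   → [2, 2, 2]
drop   → [2, 2]
dup    → [2, 2, 2]
negate → [2, 2, -2]
+      → [2, 0]
swap   → [0, 2]
dup    → [0, 2, 2]
*      → [0, 4]
dup    → [0, 4, 4]
*      → [0, 16]
swap   → [16, 0]
drop   → [16]
-  — needs 2 operands, stack has 1 → underflow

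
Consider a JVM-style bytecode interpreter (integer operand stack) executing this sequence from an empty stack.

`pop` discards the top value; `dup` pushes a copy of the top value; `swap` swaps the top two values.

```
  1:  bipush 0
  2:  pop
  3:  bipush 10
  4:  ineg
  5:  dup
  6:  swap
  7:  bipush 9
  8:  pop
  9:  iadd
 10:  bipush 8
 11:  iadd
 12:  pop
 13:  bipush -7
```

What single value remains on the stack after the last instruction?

-7

bipush 0   [0]
pop        []
bipush 10  [10]
ineg       [-10]
dup        [-10, -10]
swap       [-10, -10]
bipush 9   [-10, -10, 9]
pop        [-10, -10]
iadd       [-20]
bipush 8   [-20, 8]
iadd       [-12]
pop        []
bipush -7  [-7]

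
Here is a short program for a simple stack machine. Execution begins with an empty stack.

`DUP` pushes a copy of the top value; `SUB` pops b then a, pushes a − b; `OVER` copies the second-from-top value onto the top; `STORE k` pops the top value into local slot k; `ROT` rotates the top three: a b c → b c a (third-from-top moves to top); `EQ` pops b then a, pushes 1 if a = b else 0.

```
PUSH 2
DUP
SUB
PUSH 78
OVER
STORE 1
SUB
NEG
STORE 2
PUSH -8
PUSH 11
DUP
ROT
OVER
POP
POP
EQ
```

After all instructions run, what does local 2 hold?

PUSH 2  → 2
DUP     → 2 2
SUB     → 0
PUSH 78 → 0 78
OVER    → 0 78 0
STORE 1 → 0 78
SUB     → -78
NEG     → 78
STORE 2 → (empty)
PUSH -8 → -8
PUSH 11 → -8 11
DUP     → -8 11 11
ROT     → 11 11 -8
OVER    → 11 11 -8 11
POP     → 11 11 -8
POP     → 11 11
EQ      → 1

78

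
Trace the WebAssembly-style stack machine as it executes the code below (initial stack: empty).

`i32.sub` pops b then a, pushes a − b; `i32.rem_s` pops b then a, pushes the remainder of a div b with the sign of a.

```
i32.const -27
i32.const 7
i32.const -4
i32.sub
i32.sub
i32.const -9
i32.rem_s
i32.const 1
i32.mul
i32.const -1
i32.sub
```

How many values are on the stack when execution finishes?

i32.const -27 -> -27
i32.const 7   -> -27 7
i32.const -4  -> -27 7 -4
i32.sub       -> -27 11
i32.sub       -> -38
i32.const -9  -> -38 -9
i32.rem_s     -> -2
i32.const 1   -> -2 1
i32.mul       -> -2
i32.const -1  -> -2 -1
i32.sub       -> -1

1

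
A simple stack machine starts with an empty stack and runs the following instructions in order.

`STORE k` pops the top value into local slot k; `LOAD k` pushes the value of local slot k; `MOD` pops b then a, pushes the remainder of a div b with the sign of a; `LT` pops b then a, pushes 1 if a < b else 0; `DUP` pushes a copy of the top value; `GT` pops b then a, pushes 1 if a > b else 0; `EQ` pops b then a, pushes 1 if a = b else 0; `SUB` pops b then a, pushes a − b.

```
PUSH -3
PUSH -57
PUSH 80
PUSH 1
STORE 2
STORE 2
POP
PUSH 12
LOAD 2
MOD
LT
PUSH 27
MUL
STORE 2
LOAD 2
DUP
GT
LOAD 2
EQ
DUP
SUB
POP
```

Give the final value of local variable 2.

27

PUSH -3  → -3
PUSH -57 → -3 -57
PUSH 80  → -3 -57 80
PUSH 1   → -3 -57 80 1
STORE 2  → -3 -57 80
STORE 2  → -3 -57
POP      → -3
PUSH 12  → -3 12
LOAD 2   → -3 12 80
MOD      → -3 12
LT       → 1
PUSH 27  → 1 27
MUL      → 27
STORE 2  → (empty)
LOAD 2   → 27
DUP      → 27 27
GT       → 0
LOAD 2   → 0 27
EQ       → 0
DUP      → 0 0
SUB      → 0
POP      → (empty)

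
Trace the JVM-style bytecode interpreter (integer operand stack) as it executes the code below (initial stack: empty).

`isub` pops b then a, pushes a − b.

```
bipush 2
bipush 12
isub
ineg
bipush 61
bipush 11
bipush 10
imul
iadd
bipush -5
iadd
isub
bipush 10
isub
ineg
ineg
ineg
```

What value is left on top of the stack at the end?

bipush 2  -> 2
bipush 12 -> 2 12
isub      -> -10
ineg      -> 10
bipush 61 -> 10 61
bipush 11 -> 10 61 11
bipush 10 -> 10 61 11 10
imul      -> 10 61 110
iadd      -> 10 171
bipush -5 -> 10 171 -5
iadd      -> 10 166
isub      -> -156
bipush 10 -> -156 10
isub      -> -166
ineg      -> 166
ineg      -> -166
ineg      -> 166

166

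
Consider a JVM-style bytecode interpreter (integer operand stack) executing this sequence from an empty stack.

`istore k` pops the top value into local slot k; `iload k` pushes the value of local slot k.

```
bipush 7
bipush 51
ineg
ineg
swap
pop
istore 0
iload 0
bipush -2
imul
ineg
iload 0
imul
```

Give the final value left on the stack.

5202

bipush 7  : 7
bipush 51 : 7 51
ineg      : 7 -51
ineg      : 7 51
swap      : 51 7
pop       : 51
istore 0  : (empty)
iload 0   : 51
bipush -2 : 51 -2
imul      : -102
ineg      : 102
iload 0   : 102 51
imul      : 5202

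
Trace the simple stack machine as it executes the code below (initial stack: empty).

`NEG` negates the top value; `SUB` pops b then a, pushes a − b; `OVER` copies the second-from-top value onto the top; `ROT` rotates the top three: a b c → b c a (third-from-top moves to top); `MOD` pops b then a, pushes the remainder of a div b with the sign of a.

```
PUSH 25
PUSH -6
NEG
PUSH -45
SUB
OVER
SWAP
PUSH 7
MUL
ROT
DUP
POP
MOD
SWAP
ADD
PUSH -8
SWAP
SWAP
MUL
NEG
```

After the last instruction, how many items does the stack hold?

PUSH 25  → 25
PUSH -6  → 25 -6
NEG      → 25 6
PUSH -45 → 25 6 -45
SUB      → 25 51
OVER     → 25 51 25
SWAP     → 25 25 51
PUSH 7   → 25 25 51 7
MUL      → 25 25 357
ROT      → 25 357 25
DUP      → 25 357 25 25
POP      → 25 357 25
MOD      → 25 7
SWAP     → 7 25
ADD      → 32
PUSH -8  → 32 -8
SWAP     → -8 32
SWAP     → 32 -8
MUL      → -256
NEG      → 256

1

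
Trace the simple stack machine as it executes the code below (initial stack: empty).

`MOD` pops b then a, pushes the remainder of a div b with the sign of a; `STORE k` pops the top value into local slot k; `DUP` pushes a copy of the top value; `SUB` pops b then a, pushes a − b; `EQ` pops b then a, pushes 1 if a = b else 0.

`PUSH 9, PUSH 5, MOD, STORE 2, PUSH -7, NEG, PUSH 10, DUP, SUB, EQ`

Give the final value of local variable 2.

4

PUSH 9  -> 9
PUSH 5  -> 9 5
MOD     -> 4
STORE 2 -> (empty)
PUSH -7 -> -7
NEG     -> 7
PUSH 10 -> 7 10
DUP     -> 7 10 10
SUB     -> 7 0
EQ      -> 0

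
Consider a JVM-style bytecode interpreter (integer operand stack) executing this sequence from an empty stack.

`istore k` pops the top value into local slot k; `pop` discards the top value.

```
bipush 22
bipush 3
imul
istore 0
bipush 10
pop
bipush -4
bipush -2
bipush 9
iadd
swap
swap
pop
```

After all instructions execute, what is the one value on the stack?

-4

bipush 22  [22]
bipush 3   [22, 3]
imul       [66]
istore 0   []
bipush 10  [10]
pop        []
bipush -4  [-4]
bipush -2  [-4, -2]
bipush 9   [-4, -2, 9]
iadd       [-4, 7]
swap       [7, -4]
swap       [-4, 7]
pop        [-4]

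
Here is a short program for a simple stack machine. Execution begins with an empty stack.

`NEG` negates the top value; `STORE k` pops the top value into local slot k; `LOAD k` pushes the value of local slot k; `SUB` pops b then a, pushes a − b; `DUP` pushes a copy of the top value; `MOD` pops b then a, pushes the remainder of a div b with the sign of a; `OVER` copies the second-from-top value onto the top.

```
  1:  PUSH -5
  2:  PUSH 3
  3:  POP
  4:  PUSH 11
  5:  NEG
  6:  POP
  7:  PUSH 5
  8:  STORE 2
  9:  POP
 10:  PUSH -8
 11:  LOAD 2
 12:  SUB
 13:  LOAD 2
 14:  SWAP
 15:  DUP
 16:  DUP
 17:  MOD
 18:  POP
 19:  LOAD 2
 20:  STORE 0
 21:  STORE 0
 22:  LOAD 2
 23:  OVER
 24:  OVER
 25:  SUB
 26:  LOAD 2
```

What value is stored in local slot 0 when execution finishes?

PUSH -5  [-5]
PUSH 3   [-5, 3]
POP      [-5]
PUSH 11  [-5, 11]
NEG      [-5, -11]
POP      [-5]
PUSH 5   [-5, 5]
STORE 2  [-5]
POP      []
PUSH -8  [-8]
LOAD 2   [-8, 5]
SUB      [-13]
LOAD 2   [-13, 5]
SWAP     [5, -13]
DUP      [5, -13, -13]
DUP      [5, -13, -13, -13]
MOD      [5, -13, 0]
POP      [5, -13]
LOAD 2   [5, -13, 5]
STORE 0  [5, -13]
STORE 0  [5]
LOAD 2   [5, 5]
OVER     [5, 5, 5]
OVER     [5, 5, 5, 5]
SUB      [5, 5, 0]
LOAD 2   [5, 5, 0, 5]

-13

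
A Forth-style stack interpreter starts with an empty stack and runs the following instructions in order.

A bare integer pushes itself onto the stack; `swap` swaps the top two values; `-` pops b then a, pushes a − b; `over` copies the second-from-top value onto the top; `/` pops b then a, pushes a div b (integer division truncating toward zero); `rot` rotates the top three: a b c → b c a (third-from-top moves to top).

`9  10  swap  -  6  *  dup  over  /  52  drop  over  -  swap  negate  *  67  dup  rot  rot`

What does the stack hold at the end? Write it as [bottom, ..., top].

9      : [9]
10     : [9, 10]
swap   : [10, 9]
-      : [1]
6      : [1, 6]
*      : [6]
dup    : [6, 6]
over   : [6, 6, 6]
/      : [6, 1]
52     : [6, 1, 52]
drop   : [6, 1]
over   : [6, 1, 6]
-      : [6, -5]
swap   : [-5, 6]
negate : [-5, -6]
*      : [30]
67     : [30, 67]
dup    : [30, 67, 67]
rot    : [67, 67, 30]
rot    : [67, 30, 67]

[67, 30, 67]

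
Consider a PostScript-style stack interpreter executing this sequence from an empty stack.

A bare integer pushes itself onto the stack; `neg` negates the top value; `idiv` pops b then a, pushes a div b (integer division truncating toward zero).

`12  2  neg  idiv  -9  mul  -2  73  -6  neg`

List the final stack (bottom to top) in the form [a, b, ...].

12   : [12]
2    : [12, 2]
neg  : [12, -2]
idiv : [-6]
-9   : [-6, -9]
mul  : [54]
-2   : [54, -2]
73   : [54, -2, 73]
-6   : [54, -2, 73, -6]
neg  : [54, -2, 73, 6]

[54, -2, 73, 6]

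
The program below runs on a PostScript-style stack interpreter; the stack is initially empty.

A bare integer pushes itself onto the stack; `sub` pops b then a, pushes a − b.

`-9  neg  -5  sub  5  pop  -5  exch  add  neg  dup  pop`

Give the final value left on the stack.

-9   : [-9]
neg  : [9]
-5   : [9, -5]
sub  : [14]
5    : [14, 5]
pop  : [14]
-5   : [14, -5]
exch : [-5, 14]
add  : [9]
neg  : [-9]
dup  : [-9, -9]
pop  : [-9]

-9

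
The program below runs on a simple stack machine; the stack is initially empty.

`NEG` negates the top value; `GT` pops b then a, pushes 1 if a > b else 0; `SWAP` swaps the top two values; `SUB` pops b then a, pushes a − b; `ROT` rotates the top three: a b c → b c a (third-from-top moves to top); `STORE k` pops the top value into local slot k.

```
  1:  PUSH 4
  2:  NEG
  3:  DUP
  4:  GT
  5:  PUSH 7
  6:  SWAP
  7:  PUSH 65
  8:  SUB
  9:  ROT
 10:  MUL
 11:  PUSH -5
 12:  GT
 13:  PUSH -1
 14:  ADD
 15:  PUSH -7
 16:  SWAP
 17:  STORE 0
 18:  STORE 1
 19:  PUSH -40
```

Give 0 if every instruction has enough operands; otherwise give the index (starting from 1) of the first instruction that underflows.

PUSH 4   4
NEG      -4
DUP      -4 -4
GT       0
PUSH 7   0 7
SWAP     7 0
PUSH 65  7 0 65
SUB      7 -65
ROT  — needs 3 operands, stack has 2 → underflow

9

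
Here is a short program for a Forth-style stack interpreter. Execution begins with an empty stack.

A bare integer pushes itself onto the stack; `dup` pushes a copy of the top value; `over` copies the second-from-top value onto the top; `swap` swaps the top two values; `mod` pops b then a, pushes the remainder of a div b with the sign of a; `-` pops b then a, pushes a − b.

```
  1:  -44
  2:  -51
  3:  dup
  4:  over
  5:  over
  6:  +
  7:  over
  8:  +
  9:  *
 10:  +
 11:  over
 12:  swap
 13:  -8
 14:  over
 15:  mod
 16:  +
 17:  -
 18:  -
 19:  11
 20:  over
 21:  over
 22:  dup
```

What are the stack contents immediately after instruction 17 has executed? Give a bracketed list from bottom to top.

[-44, -7788]

-44   -44
-51   -44 -51
dup   -44 -51 -51
over  -44 -51 -51 -51
over  -44 -51 -51 -51 -51
+     -44 -51 -51 -102
over  -44 -51 -51 -102 -51
+     -44 -51 -51 -153
*     -44 -51 7803
+     -44 7752
over  -44 7752 -44
swap  -44 -44 7752
-8    -44 -44 7752 -8
over  -44 -44 7752 -8 7752
mod   -44 -44 7752 -8
+     -44 -44 7744
-     -44 -7788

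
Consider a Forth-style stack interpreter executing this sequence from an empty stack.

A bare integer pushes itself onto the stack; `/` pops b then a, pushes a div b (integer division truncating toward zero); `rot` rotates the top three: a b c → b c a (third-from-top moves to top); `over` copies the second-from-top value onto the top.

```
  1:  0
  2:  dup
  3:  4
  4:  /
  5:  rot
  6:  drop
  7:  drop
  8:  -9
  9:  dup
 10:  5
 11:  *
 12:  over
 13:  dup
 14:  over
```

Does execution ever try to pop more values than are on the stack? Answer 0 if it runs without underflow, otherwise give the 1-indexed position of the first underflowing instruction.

0   : 0
dup : 0 0
4   : 0 0 4
/   : 0 0
rot  — needs 3 operands, stack has 2 → underflow

5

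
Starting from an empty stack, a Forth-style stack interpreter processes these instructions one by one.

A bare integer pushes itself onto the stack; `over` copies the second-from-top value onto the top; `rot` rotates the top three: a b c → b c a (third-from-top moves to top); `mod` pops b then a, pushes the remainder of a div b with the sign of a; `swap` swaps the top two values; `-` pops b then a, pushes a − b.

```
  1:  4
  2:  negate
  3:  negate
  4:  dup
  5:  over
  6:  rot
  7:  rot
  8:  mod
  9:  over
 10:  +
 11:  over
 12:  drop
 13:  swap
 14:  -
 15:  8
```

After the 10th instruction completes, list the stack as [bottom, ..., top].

[4, 4]

4      → [4]
negate → [-4]
negate → [4]
dup    → [4, 4]
over   → [4, 4, 4]
rot    → [4, 4, 4]
rot    → [4, 4, 4]
mod    → [4, 0]
over   → [4, 0, 4]
+      → [4, 4]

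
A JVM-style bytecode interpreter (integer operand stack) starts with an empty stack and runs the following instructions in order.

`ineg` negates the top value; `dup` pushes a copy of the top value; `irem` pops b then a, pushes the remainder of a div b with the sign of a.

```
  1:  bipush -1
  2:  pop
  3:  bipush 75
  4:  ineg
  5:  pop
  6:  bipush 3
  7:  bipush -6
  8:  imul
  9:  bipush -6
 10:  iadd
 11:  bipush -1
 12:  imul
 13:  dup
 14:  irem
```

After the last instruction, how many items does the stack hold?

bipush -1 : -1
pop       : (empty)
bipush 75 : 75
ineg      : -75
pop       : (empty)
bipush 3  : 3
bipush -6 : 3 -6
imul      : -18
bipush -6 : -18 -6
iadd      : -24
bipush -1 : -24 -1
imul      : 24
dup       : 24 24
irem      : 0

1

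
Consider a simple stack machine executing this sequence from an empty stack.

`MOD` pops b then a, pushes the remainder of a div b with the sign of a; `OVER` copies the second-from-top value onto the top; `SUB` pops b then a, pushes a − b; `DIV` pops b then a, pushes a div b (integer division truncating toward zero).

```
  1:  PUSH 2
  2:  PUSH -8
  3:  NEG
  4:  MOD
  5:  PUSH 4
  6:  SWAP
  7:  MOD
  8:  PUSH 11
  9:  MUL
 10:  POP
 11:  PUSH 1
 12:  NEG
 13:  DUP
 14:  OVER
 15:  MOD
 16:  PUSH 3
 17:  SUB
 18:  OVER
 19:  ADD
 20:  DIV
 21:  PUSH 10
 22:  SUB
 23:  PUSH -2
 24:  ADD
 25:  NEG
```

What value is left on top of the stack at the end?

PUSH 2  : 2
PUSH -8 : 2 -8
NEG     : 2 8
MOD     : 2
PUSH 4  : 2 4
SWAP    : 4 2
MOD     : 0
PUSH 11 : 0 11
MUL     : 0
POP     : (empty)
PUSH 1  : 1
NEG     : -1
DUP     : -1 -1
OVER    : -1 -1 -1
MOD     : -1 0
PUSH 3  : -1 0 3
SUB     : -1 -3
OVER    : -1 -3 -1
ADD     : -1 -4
DIV     : 0
PUSH 10 : 0 10
SUB     : -10
PUSH -2 : -10 -2
ADD     : -12
NEG     : 12

12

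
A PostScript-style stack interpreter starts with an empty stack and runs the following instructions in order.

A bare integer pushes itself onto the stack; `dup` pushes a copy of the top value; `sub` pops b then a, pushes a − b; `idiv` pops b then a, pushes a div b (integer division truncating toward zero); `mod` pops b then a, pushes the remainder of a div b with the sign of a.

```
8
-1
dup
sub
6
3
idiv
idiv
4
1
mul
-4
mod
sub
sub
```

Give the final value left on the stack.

8    -> 8
-1   -> 8 -1
dup  -> 8 -1 -1
sub  -> 8 0
6    -> 8 0 6
3    -> 8 0 6 3
idiv -> 8 0 2
idiv -> 8 0
4    -> 8 0 4
1    -> 8 0 4 1
mul  -> 8 0 4
-4   -> 8 0 4 -4
mod  -> 8 0 0
sub  -> 8 0
sub  -> 8

8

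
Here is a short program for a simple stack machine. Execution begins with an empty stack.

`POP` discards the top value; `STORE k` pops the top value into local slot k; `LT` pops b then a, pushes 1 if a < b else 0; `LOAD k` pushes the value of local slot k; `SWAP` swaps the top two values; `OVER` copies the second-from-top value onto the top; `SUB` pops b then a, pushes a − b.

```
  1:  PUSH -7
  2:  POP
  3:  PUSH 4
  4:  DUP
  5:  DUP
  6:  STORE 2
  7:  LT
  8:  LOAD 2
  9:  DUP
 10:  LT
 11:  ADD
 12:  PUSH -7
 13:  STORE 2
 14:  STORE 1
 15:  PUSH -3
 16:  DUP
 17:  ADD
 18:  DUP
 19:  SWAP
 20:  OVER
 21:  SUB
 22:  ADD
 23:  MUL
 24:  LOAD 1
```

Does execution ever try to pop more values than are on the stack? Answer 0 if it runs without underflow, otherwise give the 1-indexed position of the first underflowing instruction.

PUSH -7 -> -7
POP     -> (empty)
PUSH 4  -> 4
DUP     -> 4 4
DUP     -> 4 4 4
STORE 2 -> 4 4
LT      -> 0
LOAD 2  -> 0 4
DUP     -> 0 4 4
LT      -> 0 0
ADD     -> 0
PUSH -7 -> 0 -7
STORE 2 -> 0
STORE 1 -> (empty)
PUSH -3 -> -3
DUP     -> -3 -3
ADD     -> -6
DUP     -> -6 -6
SWAP    -> -6 -6
OVER    -> -6 -6 -6
SUB     -> -6 0
ADD     -> -6
MUL  — needs 2 operands, stack has 1 → underflow

23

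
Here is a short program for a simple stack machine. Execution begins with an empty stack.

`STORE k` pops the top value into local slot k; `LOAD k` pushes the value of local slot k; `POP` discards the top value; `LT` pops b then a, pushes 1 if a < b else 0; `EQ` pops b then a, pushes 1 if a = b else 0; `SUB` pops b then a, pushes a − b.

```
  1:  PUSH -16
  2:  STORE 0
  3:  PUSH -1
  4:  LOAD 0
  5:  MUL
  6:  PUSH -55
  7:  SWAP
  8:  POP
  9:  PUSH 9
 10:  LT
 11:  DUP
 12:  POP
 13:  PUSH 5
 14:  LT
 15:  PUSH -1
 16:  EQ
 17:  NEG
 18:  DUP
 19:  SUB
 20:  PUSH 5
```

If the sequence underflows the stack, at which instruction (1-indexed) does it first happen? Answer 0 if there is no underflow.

0

PUSH -16 : -16
STORE 0  : (empty)
PUSH -1  : -1
LOAD 0   : -1 -16
MUL      : 16
PUSH -55 : 16 -55
SWAP     : -55 16
POP      : -55
PUSH 9   : -55 9
LT       : 1
DUP      : 1 1
POP      : 1
PUSH 5   : 1 5
LT       : 1
PUSH -1  : 1 -1
EQ       : 0
NEG      : 0
DUP      : 0 0
SUB      : 0
PUSH 5   : 0 5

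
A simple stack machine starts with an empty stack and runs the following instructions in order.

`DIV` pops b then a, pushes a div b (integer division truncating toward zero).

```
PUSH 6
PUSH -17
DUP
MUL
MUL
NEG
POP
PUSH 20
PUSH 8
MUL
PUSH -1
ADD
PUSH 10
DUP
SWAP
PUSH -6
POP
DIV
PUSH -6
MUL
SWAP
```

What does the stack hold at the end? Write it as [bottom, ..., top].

[-6, 159]

PUSH 6   → [6]
PUSH -17 → [6, -17]
DUP      → [6, -17, -17]
MUL      → [6, 289]
MUL      → [1734]
NEG      → [-1734]
POP      → []
PUSH 20  → [20]
PUSH 8   → [20, 8]
MUL      → [160]
PUSH -1  → [160, -1]
ADD      → [159]
PUSH 10  → [159, 10]
DUP      → [159, 10, 10]
SWAP     → [159, 10, 10]
PUSH -6  → [159, 10, 10, -6]
POP      → [159, 10, 10]
DIV      → [159, 1]
PUSH -6  → [159, 1, -6]
MUL      → [159, -6]
SWAP     → [-6, 159]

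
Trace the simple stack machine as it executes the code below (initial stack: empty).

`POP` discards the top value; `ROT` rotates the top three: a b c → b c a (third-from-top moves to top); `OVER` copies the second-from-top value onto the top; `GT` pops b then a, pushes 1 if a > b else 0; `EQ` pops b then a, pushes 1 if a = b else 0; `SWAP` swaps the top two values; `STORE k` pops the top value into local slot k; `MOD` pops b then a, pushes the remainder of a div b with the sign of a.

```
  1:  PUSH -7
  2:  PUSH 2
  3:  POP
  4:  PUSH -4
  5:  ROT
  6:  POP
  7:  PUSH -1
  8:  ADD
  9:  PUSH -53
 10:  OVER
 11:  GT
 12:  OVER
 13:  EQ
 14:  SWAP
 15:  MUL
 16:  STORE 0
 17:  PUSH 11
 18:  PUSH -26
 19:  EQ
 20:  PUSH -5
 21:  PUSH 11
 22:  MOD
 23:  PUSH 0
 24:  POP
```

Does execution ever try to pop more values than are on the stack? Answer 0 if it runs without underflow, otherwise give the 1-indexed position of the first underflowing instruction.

5

PUSH -7  -7
PUSH 2   -7 2
POP      -7
PUSH -4  -7 -4
ROT  — needs 3 operands, stack has 2 → underflow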